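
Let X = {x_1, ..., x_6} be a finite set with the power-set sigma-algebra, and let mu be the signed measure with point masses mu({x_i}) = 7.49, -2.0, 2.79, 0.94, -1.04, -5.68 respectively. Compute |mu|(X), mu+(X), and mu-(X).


Step 1: Every measurable set is a union of atoms (the cells / points), so a Hahn decomposition is
  obtained by grouping atoms by sign: P = union of atoms with mu > 0, N = union of the remaining atoms.
  Atoms in P (indices): 1, 3, 4;  atoms in N (indices): 2, 5, 6
  Positive values: 7.49, 2.79, 0.94
  Negative values: -2, -1.04, -5.68
Step 2: mu+(X) = mu(P) = sum of positive atom values = 11.22
Step 3: mu-(X) = -mu(N) = sum of |negative atom values| = 8.72
Step 4: |mu|(X) = mu+(X) + mu-(X) = 11.22 + 8.72 = 19.94


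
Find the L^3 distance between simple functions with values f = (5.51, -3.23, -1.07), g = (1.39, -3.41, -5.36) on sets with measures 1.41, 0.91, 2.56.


Step 1: Compute differences f_i - g_i:
  5.51 - 1.39 = 4.12
  -3.23 - -3.41 = 0.18
  -1.07 - -5.36 = 4.29
Step 2: Compute |diff|^3 * measure for each set:
  |4.12|^3 * 1.41 = 69.934528 * 1.41 = 98.607684
  |0.18|^3 * 0.91 = 0.005832 * 0.91 = 0.005307
  |4.29|^3 * 2.56 = 78.953589 * 2.56 = 202.121188
Step 3: Sum = 300.734179
Step 4: ||f-g||_3 = (300.734179)^(1/3) = 6.699786


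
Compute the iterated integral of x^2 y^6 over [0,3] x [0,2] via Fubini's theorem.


By Fubini's theorem, the double integral factors as a product of single integrals:
Step 1: integral_0^3 x^2 dx = [x^3/3] from 0 to 3
     = 3^3/3 = 9
Step 2: integral_0^2 y^6 dy = [y^7/7] from 0 to 2
     = 2^7/7 = 18.285714
Step 3: Double integral = 9 * 18.285714 = 164.571429


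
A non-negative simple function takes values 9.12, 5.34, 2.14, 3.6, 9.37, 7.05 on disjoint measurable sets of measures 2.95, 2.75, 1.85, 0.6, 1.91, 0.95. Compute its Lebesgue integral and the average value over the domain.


Step 1: Integral = sum(value_i * measure_i)
= 9.12*2.95 + 5.34*2.75 + 2.14*1.85 + 3.6*0.6 + 9.37*1.91 + 7.05*0.95
= 26.904 + 14.685 + 3.959 + 2.16 + 17.8967 + 6.6975
= 72.3022
Step 2: Total measure of domain = 2.95 + 2.75 + 1.85 + 0.6 + 1.91 + 0.95 = 11.01
Step 3: Average value = 72.3022 / 11.01 = 6.566957


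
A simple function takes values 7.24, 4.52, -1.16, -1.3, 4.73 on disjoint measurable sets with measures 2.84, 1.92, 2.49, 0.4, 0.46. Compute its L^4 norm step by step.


Step 1: Compute |f_i|^4 for each value:
  |7.24|^4 = 2747.60479
  |4.52|^4 = 417.401244
  |-1.16|^4 = 1.810639
  |-1.3|^4 = 2.8561
  |4.73|^4 = 500.546654
Step 2: Multiply by measures and sum:
  2747.60479 * 2.84 = 7803.197603
  417.401244 * 1.92 = 801.410389
  1.810639 * 2.49 = 4.508492
  2.8561 * 0.4 = 1.14244
  500.546654 * 0.46 = 230.251461
Sum = 7803.197603 + 801.410389 + 4.508492 + 1.14244 + 230.251461 = 8840.510385
Step 3: Take the p-th root:
||f||_4 = (8840.510385)^(1/4) = 9.696597


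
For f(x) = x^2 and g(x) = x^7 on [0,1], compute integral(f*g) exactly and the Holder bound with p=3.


Step 1: Exact integral of f*g = integral(x^9, 0, 1) = 1/10
     = 0.1
Step 2: Holder bound with p=3, q=1.5:
  ||f||_p = (integral x^6 dx)^(1/3) = (1/7)^(1/3) = 0.522758
  ||g||_q = (integral x^10.5 dx)^(1/1.5) = (1/11.5)^(1/1.5) = 0.196276
Step 3: Holder bound = ||f||_p * ||g||_q = 0.522758 * 0.196276 = 0.102605
Verification: 0.1 <= 0.102605 (Holder holds)


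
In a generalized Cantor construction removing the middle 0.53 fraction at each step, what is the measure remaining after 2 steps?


Step 1: At each step, fraction remaining = 1 - 0.53 = 0.47
Step 2: After 2 steps, measure = (0.47)^2
Step 3: Computing the power step by step:
  After step 1: 0.47
  After step 2: 0.2209
Result = 0.2209


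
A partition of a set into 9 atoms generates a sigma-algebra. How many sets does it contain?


Each element of the sigma-algebra is a union of some subset of the 9 atoms.
The number of such subsets is 2^9 = 512.


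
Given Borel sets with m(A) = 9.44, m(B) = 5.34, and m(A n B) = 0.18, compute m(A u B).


By inclusion-exclusion: m(A u B) = m(A) + m(B) - m(A n B)
= 9.44 + 5.34 - 0.18
= 14.6


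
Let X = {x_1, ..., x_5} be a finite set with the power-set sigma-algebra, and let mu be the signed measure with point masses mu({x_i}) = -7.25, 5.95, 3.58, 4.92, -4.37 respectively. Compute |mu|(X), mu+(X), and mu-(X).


Step 1: Every measurable set is a union of atoms (the cells / points), so a Hahn decomposition is
  obtained by grouping atoms by sign: P = union of atoms with mu > 0, N = union of the remaining atoms.
  Atoms in P (indices): 2, 3, 4;  atoms in N (indices): 1, 5
  Positive values: 5.95, 3.58, 4.92
  Negative values: -7.25, -4.37
Step 2: mu+(X) = mu(P) = sum of positive atom values = 14.45
Step 3: mu-(X) = -mu(N) = sum of |negative atom values| = 11.62
Step 4: |mu|(X) = mu+(X) + mu-(X) = 14.45 + 11.62 = 26.07


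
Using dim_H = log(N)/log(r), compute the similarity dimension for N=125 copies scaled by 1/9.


For a self-similar set with N copies scaled by 1/r:
dim_H = log(N)/log(r) = log(125)/log(9)
= 4.828314/2.197225
= 2.19746


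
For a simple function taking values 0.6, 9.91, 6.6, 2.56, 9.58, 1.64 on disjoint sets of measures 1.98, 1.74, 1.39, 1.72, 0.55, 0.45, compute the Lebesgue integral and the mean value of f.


Step 1: Integral = sum(value_i * measure_i)
= 0.6*1.98 + 9.91*1.74 + 6.6*1.39 + 2.56*1.72 + 9.58*0.55 + 1.64*0.45
= 1.188 + 17.2434 + 9.174 + 4.4032 + 5.269 + 0.738
= 38.0156
Step 2: Total measure of domain = 1.98 + 1.74 + 1.39 + 1.72 + 0.55 + 0.45 = 7.83
Step 3: Average value = 38.0156 / 7.83 = 4.855121


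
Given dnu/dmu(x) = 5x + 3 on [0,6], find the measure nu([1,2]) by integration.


nu(A) = integral_A (dnu/dmu) dmu = integral_1^2 (5x + 3) dx
Step 1: Antiderivative F(x) = (5/2)x^2 + 3x
Step 2: F(2) = (5/2)*2^2 + 3*2 = 10 + 6 = 16
Step 3: F(1) = (5/2)*1^2 + 3*1 = 2.5 + 3 = 5.5
Step 4: nu([1,2]) = F(2) - F(1) = 16 - 5.5 = 10.5


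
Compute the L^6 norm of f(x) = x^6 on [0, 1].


Step 1: ||f||_6 = (integral_0^1 |x^6|^6 dx)^(1/6)
     = (integral_0^1 x^36 dx)^(1/6)
Step 2: integral_0^1 x^36 dx = [x^37/(37)] from 0 to 1 = 1^37/37
     = 1/37 = 0.027027
Step 3: ||f||_6 = (0.027027)^(1/6) = 0.547814


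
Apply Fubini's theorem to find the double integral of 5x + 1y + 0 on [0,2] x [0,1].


By Fubini, integrate in x first, then y.
Step 1: Fix y, integrate over x in [0,2]:
  integral(5x + 1y + 0, x=0..2)
  = 5*(2^2 - 0^2)/2 + (1y + 0)*(2 - 0)
  = 10 + (1y + 0)*2
  = 10 + 2y + 0
  = 10 + 2y
Step 2: Integrate over y in [0,1]:
  integral(10 + 2y, y=0..1)
  = 10*1 + 2*(1^2 - 0^2)/2
  = 10 + 1
  = 11


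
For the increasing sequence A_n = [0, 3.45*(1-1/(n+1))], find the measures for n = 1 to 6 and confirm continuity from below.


By continuity of measure from below: if A_n increases to A, then m(A_n) -> m(A).
Here A = [0, 3.45], so m(A) = 3.45
Step 1: a_1 = 3.45*(1 - 1/2) = 1.725, m(A_1) = 1.725
Step 2: a_2 = 3.45*(1 - 1/3) = 2.3, m(A_2) = 2.3
Step 3: a_3 = 3.45*(1 - 1/4) = 2.5875, m(A_3) = 2.5875
Step 4: a_4 = 3.45*(1 - 1/5) = 2.76, m(A_4) = 2.76
Step 5: a_5 = 3.45*(1 - 1/6) = 2.875, m(A_5) = 2.875
Step 6: a_6 = 3.45*(1 - 1/7) = 2.9571, m(A_6) = 2.9571
Limit: m(A_n) -> m([0,3.45]) = 3.45


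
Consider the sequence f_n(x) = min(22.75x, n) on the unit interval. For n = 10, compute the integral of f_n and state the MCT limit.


f(x) = 22.75x on [0,1]; f_n(x) = min(22.75x, n). At n = 10:
Step 1: f(x) reaches 10 at x = 10/22.75 = 0.43956
Step 2: integral(f_10) = integral(22.75x, 0, 0.43956) + integral(10, 0.43956, 1)
       = 22.75*0.43956^2/2 + 10*(1 - 0.43956)
       = 2.197802 + 5.604396
       = 7.802198
Step 3: As n -> infinity, f_n increases to f, so by MCT integral(f_n) -> integral(f) = 22.75/2 = 11.375.
Convergence: integral(f_10) = 7.802198 -> 11.375 as n -> infinity


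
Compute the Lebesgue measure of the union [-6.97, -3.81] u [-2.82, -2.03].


For pairwise disjoint intervals, m(union) = sum of lengths.
= (-3.81 - -6.97) + (-2.03 - -2.82)
= 3.16 + 0.79
= 3.95


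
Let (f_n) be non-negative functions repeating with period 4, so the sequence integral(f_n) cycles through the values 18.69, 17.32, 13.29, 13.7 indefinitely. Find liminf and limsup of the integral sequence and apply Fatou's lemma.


The sequence (integral(f_n)) is periodic with period 4, repeating the values 18.69, 17.32, 13.29, 13.7 indefinitely.
Step 1: For a periodic sequence, every tail (a_m, a_(m+1), ...) contains all 4 period values infinitely often.
Step 2: Hence inf of every tail = min of the period values = min(18.69, 17.32, 13.29, 13.7) = 13.29.
        liminf_n integral(f_n) = sup over m of (inf of tail from m) = 13.29.
Step 3: Similarly sup of every tail = max of the period values = 18.69.
        limsup_n integral(f_n) = 18.69.
Step 4: Fatou's lemma: integral(liminf_n f_n) <= liminf_n integral(f_n) = 13.29.
        So the integral of the pointwise liminf is at most 13.29.


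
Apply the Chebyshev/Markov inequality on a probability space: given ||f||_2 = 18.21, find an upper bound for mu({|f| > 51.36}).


Chebyshev/Markov inequality: mu(|f| > eps) <= (||f||_p / eps)^p
Step 1: ||f||_2 / eps = 18.21 / 51.36 = 0.354556
Step 2: Raise to power p = 2:
  (0.354556)^2 = 0.12571
Step 3: Therefore mu(|f| > 51.36) <= 0.12571


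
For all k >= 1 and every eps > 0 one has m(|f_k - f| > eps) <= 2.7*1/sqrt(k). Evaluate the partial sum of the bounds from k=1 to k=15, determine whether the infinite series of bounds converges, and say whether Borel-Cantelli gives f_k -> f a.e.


Step 1: List the terms 2.7*1/sqrt(k) for k = 1 to 15:
  k=1: 2.7
  k=2: 1.909188
  k=3: 1.558846
  k=4: 1.35
  k=5: 1.207477
  k=6: 1.10227
  k=7: 1.020504
  k=8: 0.954594
  k=9: 0.9
  k=10: 0.853815
  k=11: 0.814081
  k=12: 0.779423
  k=13: 0.748845
  k=14: 0.721605
  k=15: 0.697137
Step 2: Partial sum = 2.7 + 1.909188 + 1.558846 + 1.35 + 1.207477 + 1.10227 + 1.020504 + 0.954594 + 0.9 + 0.853815 + 0.814081 + 0.779423 + 0.748845 + 0.721605 + 0.697137
     = 17.317785
Step 3: The full series sum_(k>=1) 2.7*1/sqrt(k) diverges (p-series with p = 1/2 <= 1; a nonzero constant multiple of a divergent series diverges).
Step 4: The (first) Borel-Cantelli lemma requires a summable sequence of measures, so it does not apply here;
        from this bound alone no conclusion about a.e. convergence can be drawn (convergence in measure still
        gives an a.e.-convergent subsequence, but not a.e. convergence of the whole sequence).
Conclusion: series diverges; Borel-Cantelli is inconclusive about a.e. convergence of f_k.


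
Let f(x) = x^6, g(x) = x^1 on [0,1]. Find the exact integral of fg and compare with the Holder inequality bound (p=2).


Step 1: Exact integral of f*g = integral(x^7, 0, 1) = 1/8
     = 0.125
Step 2: Holder bound with p=2, q=2:
  ||f||_p = (integral x^12 dx)^(1/2) = (1/13)^(1/2) = 0.27735
  ||g||_q = (integral x^2 dx)^(1/2) = (1/3)^(1/2) = 0.57735
Step 3: Holder bound = ||f||_p * ||g||_q = 0.27735 * 0.57735 = 0.160128
Verification: 0.125 <= 0.160128 (Holder holds)


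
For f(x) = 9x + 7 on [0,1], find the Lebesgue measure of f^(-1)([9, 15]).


f^(-1)([9, 15]) = {x : 9 <= 9x + 7 <= 15}
Solving: (9 - 7)/9 <= x <= (15 - 7)/9
= [0.222222, 0.888889]
Intersecting with [0,1]: [0.222222, 0.888889]
Measure = 0.888889 - 0.222222 = 0.666667


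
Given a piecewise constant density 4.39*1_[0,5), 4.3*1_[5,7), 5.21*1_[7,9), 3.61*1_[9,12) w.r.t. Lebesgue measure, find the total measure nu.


Integrate each piece of the Radon-Nikodym derivative:
Step 1: integral_0^5 4.39 dx = 4.39*(5-0) = 4.39*5 = 21.95
Step 2: integral_5^7 4.3 dx = 4.3*(7-5) = 4.3*2 = 8.6
Step 3: integral_7^9 5.21 dx = 5.21*(9-7) = 5.21*2 = 10.42
Step 4: integral_9^12 3.61 dx = 3.61*(12-9) = 3.61*3 = 10.83
Total: 21.95 + 8.6 + 10.42 + 10.83 = 51.8


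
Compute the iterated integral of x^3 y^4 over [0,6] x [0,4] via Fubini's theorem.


By Fubini's theorem, the double integral factors as a product of single integrals:
Step 1: integral_0^6 x^3 dx = [x^4/4] from 0 to 6
     = 6^4/4 = 324
Step 2: integral_0^4 y^4 dy = [y^5/5] from 0 to 4
     = 4^5/5 = 204.8
Step 3: Double integral = 324 * 204.8 = 66355.2


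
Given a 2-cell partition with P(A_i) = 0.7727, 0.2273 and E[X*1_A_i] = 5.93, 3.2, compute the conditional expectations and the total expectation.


For each cell A_i: E[X|A_i] = E[X*1_A_i] / P(A_i)
Step 1: E[X|A_1] = 5.93 / 0.7727 = 7.674389
Step 2: E[X|A_2] = 3.2 / 0.2273 = 14.078311
Verification: E[X] = sum E[X*1_A_i] = 5.93 + 3.2 = 9.13


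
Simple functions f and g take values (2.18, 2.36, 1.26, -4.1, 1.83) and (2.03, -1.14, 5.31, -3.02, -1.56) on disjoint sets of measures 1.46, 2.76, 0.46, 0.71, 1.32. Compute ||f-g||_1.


Step 1: Compute differences f_i - g_i:
  2.18 - 2.03 = 0.15
  2.36 - -1.14 = 3.5
  1.26 - 5.31 = -4.05
  -4.1 - -3.02 = -1.08
  1.83 - -1.56 = 3.39
Step 2: Compute |diff|^1 * measure for each set:
  |0.15|^1 * 1.46 = 0.15 * 1.46 = 0.219
  |3.5|^1 * 2.76 = 3.5 * 2.76 = 9.66
  |-4.05|^1 * 0.46 = 4.05 * 0.46 = 1.863
  |-1.08|^1 * 0.71 = 1.08 * 0.71 = 0.7668
  |3.39|^1 * 1.32 = 3.39 * 1.32 = 4.4748
Step 3: Sum = 16.9836
Step 4: ||f-g||_1 = (16.9836)^(1/1) = 16.9836


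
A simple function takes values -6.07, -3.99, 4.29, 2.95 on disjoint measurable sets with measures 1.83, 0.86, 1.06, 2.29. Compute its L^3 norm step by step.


Step 1: Compute |f_i|^3 for each value:
  |-6.07|^3 = 223.648543
  |-3.99|^3 = 63.521199
  |4.29|^3 = 78.953589
  |2.95|^3 = 25.672375
Step 2: Multiply by measures and sum:
  223.648543 * 1.83 = 409.276834
  63.521199 * 0.86 = 54.628231
  78.953589 * 1.06 = 83.690804
  25.672375 * 2.29 = 58.789739
Sum = 409.276834 + 54.628231 + 83.690804 + 58.789739 = 606.385608
Step 3: Take the p-th root:
||f||_3 = (606.385608)^(1/3) = 8.464142


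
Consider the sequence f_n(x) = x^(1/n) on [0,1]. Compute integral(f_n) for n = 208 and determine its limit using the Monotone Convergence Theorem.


At n = 208: f_208(x) = x^(1/208).
Step 1: integral(x^(1/208), 0, 1) = [x^(1/208+1) / (1/208+1)] from 0 to 1
     = 1 / (1/208 + 1) = 1 / ((208+1)/208) = 208/(208+1)
     = 208/209 = 0.995215
Step 2: As n -> infinity, f_n(x) = x^(1/n) -> 1 for x in (0,1], and f_n is increasing in n.
By MCT, lim_n integral(f_n) = integral(lim_n f_n) = integral(1, 0, 1) = 1.
Step 3: Verify convergence: 208/209 = 0.995215 -> 1


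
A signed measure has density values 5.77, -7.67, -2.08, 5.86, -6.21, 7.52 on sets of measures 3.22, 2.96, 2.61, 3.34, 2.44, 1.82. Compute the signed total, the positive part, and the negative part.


Step 1: Compute signed measure on each set:
  Set 1: 5.77 * 3.22 = 18.5794
  Set 2: -7.67 * 2.96 = -22.7032
  Set 3: -2.08 * 2.61 = -5.4288
  Set 4: 5.86 * 3.34 = 19.5724
  Set 5: -6.21 * 2.44 = -15.1524
  Set 6: 7.52 * 1.82 = 13.6864
Step 2: Total signed measure = (18.5794) + (-22.7032) + (-5.4288) + (19.5724) + (-15.1524) + (13.6864)
     = 8.5538
Step 3: Positive part mu+(X) = sum of positive contributions = 51.8382
Step 4: Negative part mu-(X) = |sum of negative contributions| = 43.2844


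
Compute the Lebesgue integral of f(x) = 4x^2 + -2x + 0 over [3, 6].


The Lebesgue integral of a Riemann-integrable function agrees with the Riemann integral.
Antiderivative F(x) = (4/3)x^3 + (-2/2)x^2 + 0x
F(6) = (4/3)*6^3 + (-2/2)*6^2 + 0*6
     = (4/3)*216 + (-2/2)*36 + 0*6
     = 288 + -36 + 0
     = 252
F(3) = 27
Integral = F(6) - F(3) = 252 - 27 = 225


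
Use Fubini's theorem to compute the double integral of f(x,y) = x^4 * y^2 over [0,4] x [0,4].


By Fubini's theorem, the double integral factors as a product of single integrals:
Step 1: integral_0^4 x^4 dx = [x^5/5] from 0 to 4
     = 4^5/5 = 204.8
Step 2: integral_0^4 y^2 dy = [y^3/3] from 0 to 4
     = 4^3/3 = 21.333333
Step 3: Double integral = 204.8 * 21.333333 = 4369.066667


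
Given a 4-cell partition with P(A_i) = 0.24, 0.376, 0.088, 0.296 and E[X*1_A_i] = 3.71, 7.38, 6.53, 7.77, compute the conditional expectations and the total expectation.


For each cell A_i: E[X|A_i] = E[X*1_A_i] / P(A_i)
Step 1: E[X|A_1] = 3.71 / 0.24 = 15.458333
Step 2: E[X|A_2] = 7.38 / 0.376 = 19.62766
Step 3: E[X|A_3] = 6.53 / 0.088 = 74.204545
Step 4: E[X|A_4] = 7.77 / 0.296 = 26.25
Verification: E[X] = sum E[X*1_A_i] = 3.71 + 7.38 + 6.53 + 7.77 = 25.39


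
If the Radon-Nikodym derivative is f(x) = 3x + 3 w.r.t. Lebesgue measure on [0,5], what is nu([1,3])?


nu(A) = integral_A (dnu/dmu) dmu = integral_1^3 (3x + 3) dx
Step 1: Antiderivative F(x) = (3/2)x^2 + 3x
Step 2: F(3) = (3/2)*3^2 + 3*3 = 13.5 + 9 = 22.5
Step 3: F(1) = (3/2)*1^2 + 3*1 = 1.5 + 3 = 4.5
Step 4: nu([1,3]) = F(3) - F(1) = 22.5 - 4.5 = 18


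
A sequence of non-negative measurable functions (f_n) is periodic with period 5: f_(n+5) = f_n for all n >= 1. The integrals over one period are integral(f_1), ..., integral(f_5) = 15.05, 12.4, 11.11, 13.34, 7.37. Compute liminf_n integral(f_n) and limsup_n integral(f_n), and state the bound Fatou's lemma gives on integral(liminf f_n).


The sequence (integral(f_n)) is periodic with period 5, repeating the values 15.05, 12.4, 11.11, 13.34, 7.37 indefinitely.
Step 1: For a periodic sequence, every tail (a_m, a_(m+1), ...) contains all 5 period values infinitely often.
Step 2: Hence inf of every tail = min of the period values = min(15.05, 12.4, 11.11, 13.34, 7.37) = 7.37.
        liminf_n integral(f_n) = sup over m of (inf of tail from m) = 7.37.
Step 3: Similarly sup of every tail = max of the period values = 15.05.
        limsup_n integral(f_n) = 15.05.
Step 4: Fatou's lemma: integral(liminf_n f_n) <= liminf_n integral(f_n) = 7.37.
        So the integral of the pointwise liminf is at most 7.37.


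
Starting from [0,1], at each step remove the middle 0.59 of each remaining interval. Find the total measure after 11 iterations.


Step 1: At each step, fraction remaining = 1 - 0.59 = 0.41
Step 2: After 11 steps, measure = (0.41)^11
Result = 5.503290e-05


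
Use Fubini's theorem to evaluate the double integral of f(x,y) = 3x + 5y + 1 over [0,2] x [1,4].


By Fubini, integrate in x first, then y.
Step 1: Fix y, integrate over x in [0,2]:
  integral(3x + 5y + 1, x=0..2)
  = 3*(2^2 - 0^2)/2 + (5y + 1)*(2 - 0)
  = 6 + (5y + 1)*2
  = 6 + 10y + 2
  = 8 + 10y
Step 2: Integrate over y in [1,4]:
  integral(8 + 10y, y=1..4)
  = 8*3 + 10*(4^2 - 1^2)/2
  = 24 + 75
  = 99


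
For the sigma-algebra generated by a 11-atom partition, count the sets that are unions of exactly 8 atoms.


Each element of F is a union of some subset of the 11 atoms.
Elements that are unions of exactly 8 atoms correspond to 8-element subsets of the 11 atoms.
Count = C(11, 8) = 11! / (8! * 3!) = 165.


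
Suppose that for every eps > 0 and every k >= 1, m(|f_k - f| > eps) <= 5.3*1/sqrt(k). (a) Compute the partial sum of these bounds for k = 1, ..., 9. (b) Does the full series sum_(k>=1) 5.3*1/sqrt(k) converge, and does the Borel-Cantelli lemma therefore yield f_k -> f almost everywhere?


Step 1: List the terms 5.3*1/sqrt(k) for k = 1 to 9:
  k=1: 5.3
  k=2: 3.747666
  k=3: 3.059956
  k=4: 2.65
  k=5: 2.370232
  k=6: 2.163716
  k=7: 2.003212
  k=8: 1.873833
  k=9: 1.766667
Step 2: Partial sum = 5.3 + 3.747666 + 3.059956 + 2.65 + 2.370232 + 2.163716 + 2.003212 + 1.873833 + 1.766667
     = 24.935282
Step 3: The full series sum_(k>=1) 5.3*1/sqrt(k) diverges (p-series with p = 1/2 <= 1; a nonzero constant multiple of a divergent series diverges).
Step 4: The (first) Borel-Cantelli lemma requires a summable sequence of measures, so it does not apply here;
        from this bound alone no conclusion about a.e. convergence can be drawn (convergence in measure still
        gives an a.e.-convergent subsequence, but not a.e. convergence of the whole sequence).
Conclusion: series diverges; Borel-Cantelli is inconclusive about a.e. convergence of f_k.


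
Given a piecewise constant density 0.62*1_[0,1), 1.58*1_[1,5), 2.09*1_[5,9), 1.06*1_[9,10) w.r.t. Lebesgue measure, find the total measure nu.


Integrate each piece of the Radon-Nikodym derivative:
Step 1: integral_0^1 0.62 dx = 0.62*(1-0) = 0.62*1 = 0.62
Step 2: integral_1^5 1.58 dx = 1.58*(5-1) = 1.58*4 = 6.32
Step 3: integral_5^9 2.09 dx = 2.09*(9-5) = 2.09*4 = 8.36
Step 4: integral_9^10 1.06 dx = 1.06*(10-9) = 1.06*1 = 1.06
Total: 0.62 + 6.32 + 8.36 + 1.06 = 16.36


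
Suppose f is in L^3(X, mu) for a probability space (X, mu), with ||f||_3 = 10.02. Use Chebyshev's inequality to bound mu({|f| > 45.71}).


Chebyshev/Markov inequality: mu(|f| > eps) <= (||f||_p / eps)^p
Step 1: ||f||_3 / eps = 10.02 / 45.71 = 0.219208
Step 2: Raise to power p = 3:
  (0.219208)^3 = 0.010533
Step 3: Therefore mu(|f| > 45.71) <= 0.010533


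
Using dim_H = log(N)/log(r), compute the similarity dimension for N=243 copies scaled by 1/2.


For a self-similar set with N copies scaled by 1/r:
dim_H = log(N)/log(r) = log(243)/log(2)
= 5.493061/0.693147
= 7.924813


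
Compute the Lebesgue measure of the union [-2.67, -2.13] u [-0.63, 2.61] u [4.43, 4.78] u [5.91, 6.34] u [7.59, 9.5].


For pairwise disjoint intervals, m(union) = sum of lengths.
= (-2.13 - -2.67) + (2.61 - -0.63) + (4.78 - 4.43) + (6.34 - 5.91) + (9.5 - 7.59)
= 0.54 + 3.24 + 0.35 + 0.43 + 1.91
= 6.47


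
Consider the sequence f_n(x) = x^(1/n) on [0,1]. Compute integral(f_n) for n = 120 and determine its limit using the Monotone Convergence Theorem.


At n = 120: f_120(x) = x^(1/120).
Step 1: integral(x^(1/120), 0, 1) = [x^(1/120+1) / (1/120+1)] from 0 to 1
     = 1 / (1/120 + 1) = 1 / ((120+1)/120) = 120/(120+1)
     = 120/121 = 0.991736
Step 2: As n -> infinity, f_n(x) = x^(1/n) -> 1 for x in (0,1], and f_n is increasing in n.
By MCT, lim_n integral(f_n) = integral(lim_n f_n) = integral(1, 0, 1) = 1.
Step 3: Verify convergence: 120/121 = 0.991736 -> 1


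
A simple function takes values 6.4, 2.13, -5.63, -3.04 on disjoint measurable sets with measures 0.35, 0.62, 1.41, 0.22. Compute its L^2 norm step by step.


Step 1: Compute |f_i|^2 for each value:
  |6.4|^2 = 40.96
  |2.13|^2 = 4.5369
  |-5.63|^2 = 31.6969
  |-3.04|^2 = 9.2416
Step 2: Multiply by measures and sum:
  40.96 * 0.35 = 14.336
  4.5369 * 0.62 = 2.812878
  31.6969 * 1.41 = 44.692629
  9.2416 * 0.22 = 2.033152
Sum = 14.336 + 2.812878 + 44.692629 + 2.033152 = 63.874659
Step 3: Take the p-th root:
||f||_2 = (63.874659)^(1/2) = 7.992162


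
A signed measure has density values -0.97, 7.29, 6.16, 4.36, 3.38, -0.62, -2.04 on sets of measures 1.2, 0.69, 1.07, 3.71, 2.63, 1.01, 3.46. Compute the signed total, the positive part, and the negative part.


Step 1: Compute signed measure on each set:
  Set 1: -0.97 * 1.2 = -1.164
  Set 2: 7.29 * 0.69 = 5.0301
  Set 3: 6.16 * 1.07 = 6.5912
  Set 4: 4.36 * 3.71 = 16.1756
  Set 5: 3.38 * 2.63 = 8.8894
  Set 6: -0.62 * 1.01 = -0.6262
  Set 7: -2.04 * 3.46 = -7.0584
Step 2: Total signed measure = (-1.164) + (5.0301) + (6.5912) + (16.1756) + (8.8894) + (-0.6262) + (-7.0584)
     = 27.8377
Step 3: Positive part mu+(X) = sum of positive contributions = 36.6863
Step 4: Negative part mu-(X) = |sum of negative contributions| = 8.8486


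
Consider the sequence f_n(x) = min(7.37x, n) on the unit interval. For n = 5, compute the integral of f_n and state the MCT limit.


f(x) = 7.37x on [0,1]; f_n(x) = min(7.37x, n). At n = 5:
Step 1: f(x) reaches 5 at x = 5/7.37 = 0.678426
Step 2: integral(f_5) = integral(7.37x, 0, 0.678426) + integral(5, 0.678426, 1)
       = 7.37*0.678426^2/2 + 5*(1 - 0.678426)
       = 1.696065 + 1.60787
       = 3.303935
Step 3: As n -> infinity, f_n increases to f, so by MCT integral(f_n) -> integral(f) = 7.37/2 = 3.685.
Convergence: integral(f_5) = 3.303935 -> 3.685 as n -> infinity


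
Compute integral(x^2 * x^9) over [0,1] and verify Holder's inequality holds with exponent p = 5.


Step 1: Exact integral of f*g = integral(x^11, 0, 1) = 1/12
     = 0.083333
Step 2: Holder bound with p=5, q=1.25:
  ||f||_p = (integral x^10 dx)^(1/5) = (1/11)^(1/5) = 0.619044
  ||g||_q = (integral x^11.25 dx)^(1/1.25) = (1/12.25)^(1/1.25) = 0.134738
Step 3: Holder bound = ||f||_p * ||g||_q = 0.619044 * 0.134738 = 0.083409
Verification: 0.083333 <= 0.083409 (Holder holds)


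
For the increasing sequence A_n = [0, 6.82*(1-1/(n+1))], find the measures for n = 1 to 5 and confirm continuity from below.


By continuity of measure from below: if A_n increases to A, then m(A_n) -> m(A).
Here A = [0, 6.82], so m(A) = 6.82
Step 1: a_1 = 6.82*(1 - 1/2) = 3.41, m(A_1) = 3.41
Step 2: a_2 = 6.82*(1 - 1/3) = 4.5467, m(A_2) = 4.5467
Step 3: a_3 = 6.82*(1 - 1/4) = 5.115, m(A_3) = 5.115
Step 4: a_4 = 6.82*(1 - 1/5) = 5.456, m(A_4) = 5.456
Step 5: a_5 = 6.82*(1 - 1/6) = 5.6833, m(A_5) = 5.6833
Limit: m(A_n) -> m([0,6.82]) = 6.82


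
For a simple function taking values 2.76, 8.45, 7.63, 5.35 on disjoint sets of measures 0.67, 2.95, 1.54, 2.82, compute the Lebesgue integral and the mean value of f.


Step 1: Integral = sum(value_i * measure_i)
= 2.76*0.67 + 8.45*2.95 + 7.63*1.54 + 5.35*2.82
= 1.8492 + 24.9275 + 11.7502 + 15.087
= 53.6139
Step 2: Total measure of domain = 0.67 + 2.95 + 1.54 + 2.82 = 7.98
Step 3: Average value = 53.6139 / 7.98 = 6.718534


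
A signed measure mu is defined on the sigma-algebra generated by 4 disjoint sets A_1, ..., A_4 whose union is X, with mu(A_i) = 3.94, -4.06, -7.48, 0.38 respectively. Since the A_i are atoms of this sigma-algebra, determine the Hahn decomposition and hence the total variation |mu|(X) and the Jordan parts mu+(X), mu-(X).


Step 1: Every measurable set is a union of atoms (the cells / points), so a Hahn decomposition is
  obtained by grouping atoms by sign: P = union of atoms with mu > 0, N = union of the remaining atoms.
  Atoms in P (indices): 1, 4;  atoms in N (indices): 2, 3
  Positive values: 3.94, 0.38
  Negative values: -4.06, -7.48
Step 2: mu+(X) = mu(P) = sum of positive atom values = 4.32
Step 3: mu-(X) = -mu(N) = sum of |negative atom values| = 11.54
Step 4: |mu|(X) = mu+(X) + mu-(X) = 4.32 + 11.54 = 15.86


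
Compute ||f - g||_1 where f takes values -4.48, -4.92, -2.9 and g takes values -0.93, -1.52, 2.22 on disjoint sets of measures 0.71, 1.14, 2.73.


Step 1: Compute differences f_i - g_i:
  -4.48 - -0.93 = -3.55
  -4.92 - -1.52 = -3.4
  -2.9 - 2.22 = -5.12
Step 2: Compute |diff|^1 * measure for each set:
  |-3.55|^1 * 0.71 = 3.55 * 0.71 = 2.5205
  |-3.4|^1 * 1.14 = 3.4 * 1.14 = 3.876
  |-5.12|^1 * 2.73 = 5.12 * 2.73 = 13.9776
Step 3: Sum = 20.3741
Step 4: ||f-g||_1 = (20.3741)^(1/1) = 20.3741


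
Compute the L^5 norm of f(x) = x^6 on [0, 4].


Step 1: ||f||_5 = (integral_0^4 |x^6|^5 dx)^(1/5)
     = (integral_0^4 x^30 dx)^(1/5)
Step 2: integral_0^4 x^30 dx = [x^31/(31)] from 0 to 4 = 4^31/31
     = 4611686018427387904/31 = 1.487641e+17
Step 3: ||f||_5 = (1.487641e+17)^(1/5) = 2719.566028


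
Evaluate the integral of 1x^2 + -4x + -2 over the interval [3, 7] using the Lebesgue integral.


The Lebesgue integral of a Riemann-integrable function agrees with the Riemann integral.
Antiderivative F(x) = (1/3)x^3 + (-4/2)x^2 + -2x
F(7) = (1/3)*7^3 + (-4/2)*7^2 + -2*7
     = (1/3)*343 + (-4/2)*49 + -2*7
     = 114.333333 + -98 + -14
     = 2.333333
F(3) = -15
Integral = F(7) - F(3) = 2.333333 - -15 = 17.333333


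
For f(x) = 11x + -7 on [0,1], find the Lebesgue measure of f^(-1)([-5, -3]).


f^(-1)([-5, -3]) = {x : -5 <= 11x + -7 <= -3}
Solving: (-5 - -7)/11 <= x <= (-3 - -7)/11
= [0.181818, 0.363636]
Intersecting with [0,1]: [0.181818, 0.363636]
Measure = 0.363636 - 0.181818 = 0.181818


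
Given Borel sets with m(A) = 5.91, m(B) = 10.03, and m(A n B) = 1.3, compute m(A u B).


By inclusion-exclusion: m(A u B) = m(A) + m(B) - m(A n B)
= 5.91 + 10.03 - 1.3
= 14.64


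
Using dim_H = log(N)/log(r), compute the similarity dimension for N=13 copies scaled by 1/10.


For a self-similar set with N copies scaled by 1/r:
dim_H = log(N)/log(r) = log(13)/log(10)
= 2.564949/2.302585
= 1.113943


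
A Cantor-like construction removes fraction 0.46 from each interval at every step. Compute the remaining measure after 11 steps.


Step 1: At each step, fraction remaining = 1 - 0.46 = 0.54
Step 2: After 11 steps, measure = (0.54)^11
Result = 0.001138


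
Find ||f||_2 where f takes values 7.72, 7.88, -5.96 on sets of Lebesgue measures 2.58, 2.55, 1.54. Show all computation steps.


Step 1: Compute |f_i|^2 for each value:
  |7.72|^2 = 59.5984
  |7.88|^2 = 62.0944
  |-5.96|^2 = 35.5216
Step 2: Multiply by measures and sum:
  59.5984 * 2.58 = 153.763872
  62.0944 * 2.55 = 158.34072
  35.5216 * 1.54 = 54.703264
Sum = 153.763872 + 158.34072 + 54.703264 = 366.807856
Step 3: Take the p-th root:
||f||_2 = (366.807856)^(1/2) = 19.152228


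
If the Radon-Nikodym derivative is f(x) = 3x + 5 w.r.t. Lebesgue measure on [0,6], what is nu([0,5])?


nu(A) = integral_A (dnu/dmu) dmu = integral_0^5 (3x + 5) dx
Step 1: Antiderivative F(x) = (3/2)x^2 + 5x
Step 2: F(5) = (3/2)*5^2 + 5*5 = 37.5 + 25 = 62.5
Step 3: F(0) = (3/2)*0^2 + 5*0 = 0.0 + 0 = 0.0
Step 4: nu([0,5]) = F(5) - F(0) = 62.5 - 0.0 = 62.5


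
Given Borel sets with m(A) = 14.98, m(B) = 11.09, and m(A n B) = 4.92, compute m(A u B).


By inclusion-exclusion: m(A u B) = m(A) + m(B) - m(A n B)
= 14.98 + 11.09 - 4.92
= 21.15


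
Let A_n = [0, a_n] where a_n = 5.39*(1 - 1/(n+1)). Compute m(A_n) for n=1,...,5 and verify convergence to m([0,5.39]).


By continuity of measure from below: if A_n increases to A, then m(A_n) -> m(A).
Here A = [0, 5.39], so m(A) = 5.39
Step 1: a_1 = 5.39*(1 - 1/2) = 2.695, m(A_1) = 2.695
Step 2: a_2 = 5.39*(1 - 1/3) = 3.5933, m(A_2) = 3.5933
Step 3: a_3 = 5.39*(1 - 1/4) = 4.0425, m(A_3) = 4.0425
Step 4: a_4 = 5.39*(1 - 1/5) = 4.312, m(A_4) = 4.312
Step 5: a_5 = 5.39*(1 - 1/6) = 4.4917, m(A_5) = 4.4917
Limit: m(A_n) -> m([0,5.39]) = 5.39


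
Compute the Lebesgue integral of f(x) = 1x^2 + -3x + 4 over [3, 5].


The Lebesgue integral of a Riemann-integrable function agrees with the Riemann integral.
Antiderivative F(x) = (1/3)x^3 + (-3/2)x^2 + 4x
F(5) = (1/3)*5^3 + (-3/2)*5^2 + 4*5
     = (1/3)*125 + (-3/2)*25 + 4*5
     = 41.666667 + -37.5 + 20
     = 24.166667
F(3) = 7.5
Integral = F(5) - F(3) = 24.166667 - 7.5 = 16.666667


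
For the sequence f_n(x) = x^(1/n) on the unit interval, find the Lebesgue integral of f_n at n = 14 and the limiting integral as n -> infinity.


At n = 14: f_14(x) = x^(1/14).
Step 1: integral(x^(1/14), 0, 1) = [x^(1/14+1) / (1/14+1)] from 0 to 1
     = 1 / (1/14 + 1) = 1 / ((14+1)/14) = 14/(14+1)
     = 14/15 = 0.933333
Step 2: As n -> infinity, f_n(x) = x^(1/n) -> 1 for x in (0,1], and f_n is increasing in n.
By MCT, lim_n integral(f_n) = integral(lim_n f_n) = integral(1, 0, 1) = 1.
Step 3: Verify convergence: 14/15 = 0.933333 -> 1


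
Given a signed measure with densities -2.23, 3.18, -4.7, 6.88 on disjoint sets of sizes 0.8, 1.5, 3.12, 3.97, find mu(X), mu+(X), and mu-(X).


Step 1: Compute signed measure on each set:
  Set 1: -2.23 * 0.8 = -1.784
  Set 2: 3.18 * 1.5 = 4.77
  Set 3: -4.7 * 3.12 = -14.664
  Set 4: 6.88 * 3.97 = 27.3136
Step 2: Total signed measure = (-1.784) + (4.77) + (-14.664) + (27.3136)
     = 15.6356
Step 3: Positive part mu+(X) = sum of positive contributions = 32.0836
Step 4: Negative part mu-(X) = |sum of negative contributions| = 16.448


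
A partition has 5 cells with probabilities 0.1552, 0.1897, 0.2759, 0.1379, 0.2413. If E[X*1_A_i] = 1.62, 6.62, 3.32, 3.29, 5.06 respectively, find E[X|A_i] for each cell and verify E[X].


For each cell A_i: E[X|A_i] = E[X*1_A_i] / P(A_i)
Step 1: E[X|A_1] = 1.62 / 0.1552 = 10.438144
Step 2: E[X|A_2] = 6.62 / 0.1897 = 34.897206
Step 3: E[X|A_3] = 3.32 / 0.2759 = 12.033345
Step 4: E[X|A_4] = 3.29 / 0.1379 = 23.857868
Step 5: E[X|A_5] = 5.06 / 0.2413 = 20.969747
Verification: E[X] = sum E[X*1_A_i] = 1.62 + 6.62 + 3.32 + 3.29 + 5.06 = 19.91


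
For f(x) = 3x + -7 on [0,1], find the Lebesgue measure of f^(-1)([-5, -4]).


f^(-1)([-5, -4]) = {x : -5 <= 3x + -7 <= -4}
Solving: (-5 - -7)/3 <= x <= (-4 - -7)/3
= [0.666667, 1]
Intersecting with [0,1]: [0.666667, 1]
Measure = 1 - 0.666667 = 0.333333


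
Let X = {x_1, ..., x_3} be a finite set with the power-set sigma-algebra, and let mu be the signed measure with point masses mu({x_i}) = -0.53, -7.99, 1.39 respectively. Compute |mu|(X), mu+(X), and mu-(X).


Step 1: Every measurable set is a union of atoms (the cells / points), so a Hahn decomposition is
  obtained by grouping atoms by sign: P = union of atoms with mu > 0, N = union of the remaining atoms.
  Atoms in P (indices): 3;  atoms in N (indices): 1, 2
  Positive values: 1.39
  Negative values: -0.53, -7.99
Step 2: mu+(X) = mu(P) = sum of positive atom values = 1.39
Step 3: mu-(X) = -mu(N) = sum of |negative atom values| = 8.52
Step 4: |mu|(X) = mu+(X) + mu-(X) = 1.39 + 8.52 = 9.91


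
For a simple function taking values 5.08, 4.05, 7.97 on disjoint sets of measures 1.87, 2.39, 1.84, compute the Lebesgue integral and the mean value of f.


Step 1: Integral = sum(value_i * measure_i)
= 5.08*1.87 + 4.05*2.39 + 7.97*1.84
= 9.4996 + 9.6795 + 14.6648
= 33.8439
Step 2: Total measure of domain = 1.87 + 2.39 + 1.84 = 6.1
Step 3: Average value = 33.8439 / 6.1 = 5.54818


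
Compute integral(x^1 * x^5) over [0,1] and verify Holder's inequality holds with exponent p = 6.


Step 1: Exact integral of f*g = integral(x^6, 0, 1) = 1/7
     = 0.142857
Step 2: Holder bound with p=6, q=1.2:
  ||f||_p = (integral x^6 dx)^(1/6) = (1/7)^(1/6) = 0.72302
  ||g||_q = (integral x^6 dx)^(1/1.2) = (1/7)^(1/1.2) = 0.197584
Step 3: Holder bound = ||f||_p * ||g||_q = 0.72302 * 0.197584 = 0.142857
Verification: 0.142857 <= 0.142857 (Holder holds)


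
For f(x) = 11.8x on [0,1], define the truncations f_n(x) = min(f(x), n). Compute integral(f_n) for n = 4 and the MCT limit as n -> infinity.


f(x) = 11.8x on [0,1]; f_n(x) = min(11.8x, n). At n = 4:
Step 1: f(x) reaches 4 at x = 4/11.8 = 0.338983
Step 2: integral(f_4) = integral(11.8x, 0, 0.338983) + integral(4, 0.338983, 1)
       = 11.8*0.338983^2/2 + 4*(1 - 0.338983)
       = 0.677966 + 2.644068
       = 3.322034
Step 3: As n -> infinity, f_n increases to f, so by MCT integral(f_n) -> integral(f) = 11.8/2 = 5.9.
Convergence: integral(f_4) = 3.322034 -> 5.9 as n -> infinity


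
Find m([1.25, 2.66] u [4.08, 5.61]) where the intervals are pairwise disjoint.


For pairwise disjoint intervals, m(union) = sum of lengths.
= (2.66 - 1.25) + (5.61 - 4.08)
= 1.41 + 1.53
= 2.94


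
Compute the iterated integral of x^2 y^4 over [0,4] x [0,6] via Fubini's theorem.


By Fubini's theorem, the double integral factors as a product of single integrals:
Step 1: integral_0^4 x^2 dx = [x^3/3] from 0 to 4
     = 4^3/3 = 21.333333
Step 2: integral_0^6 y^4 dy = [y^5/5] from 0 to 6
     = 6^5/5 = 1555.2
Step 3: Double integral = 21.333333 * 1555.2 = 33177.6


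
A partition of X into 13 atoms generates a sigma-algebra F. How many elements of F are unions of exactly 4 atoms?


Each element of F is a union of some subset of the 13 atoms.
Elements that are unions of exactly 4 atoms correspond to 4-element subsets of the 13 atoms.
Count = C(13, 4) = 13! / (4! * 9!) = 715.


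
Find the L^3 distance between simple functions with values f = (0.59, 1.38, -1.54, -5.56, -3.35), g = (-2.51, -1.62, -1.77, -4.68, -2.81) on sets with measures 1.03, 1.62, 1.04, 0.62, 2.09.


Step 1: Compute differences f_i - g_i:
  0.59 - -2.51 = 3.1
  1.38 - -1.62 = 3
  -1.54 - -1.77 = 0.23
  -5.56 - -4.68 = -0.88
  -3.35 - -2.81 = -0.54
Step 2: Compute |diff|^3 * measure for each set:
  |3.1|^3 * 1.03 = 29.791 * 1.03 = 30.68473
  |3|^3 * 1.62 = 27 * 1.62 = 43.74
  |0.23|^3 * 1.04 = 0.012167 * 1.04 = 0.012654
  |-0.88|^3 * 0.62 = 0.681472 * 0.62 = 0.422513
  |-0.54|^3 * 2.09 = 0.157464 * 2.09 = 0.3291
Step 3: Sum = 75.188996
Step 4: ||f-g||_3 = (75.188996)^(1/3) = 4.220703


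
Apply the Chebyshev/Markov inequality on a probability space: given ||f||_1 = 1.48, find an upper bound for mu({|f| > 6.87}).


Chebyshev/Markov inequality: mu(|f| > eps) <= (||f||_p / eps)^p
Step 1: ||f||_1 / eps = 1.48 / 6.87 = 0.215429
Step 2: Raise to power p = 1:
  (0.215429)^1 = 0.215429
Step 3: Therefore mu(|f| > 6.87) <= 0.215429


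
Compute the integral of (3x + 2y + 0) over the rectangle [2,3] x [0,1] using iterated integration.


By Fubini, integrate in x first, then y.
Step 1: Fix y, integrate over x in [2,3]:
  integral(3x + 2y + 0, x=2..3)
  = 3*(3^2 - 2^2)/2 + (2y + 0)*(3 - 2)
  = 7.5 + (2y + 0)*1
  = 7.5 + 2y + 0
  = 7.5 + 2y
Step 2: Integrate over y in [0,1]:
  integral(7.5 + 2y, y=0..1)
  = 7.5*1 + 2*(1^2 - 0^2)/2
  = 7.5 + 1
  = 8.5


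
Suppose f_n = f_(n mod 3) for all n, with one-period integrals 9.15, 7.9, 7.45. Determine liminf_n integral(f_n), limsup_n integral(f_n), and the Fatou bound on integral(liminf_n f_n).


The sequence (integral(f_n)) is periodic with period 3, repeating the values 9.15, 7.9, 7.45 indefinitely.
Step 1: For a periodic sequence, every tail (a_m, a_(m+1), ...) contains all 3 period values infinitely often.
Step 2: Hence inf of every tail = min of the period values = min(9.15, 7.9, 7.45) = 7.45.
        liminf_n integral(f_n) = sup over m of (inf of tail from m) = 7.45.
Step 3: Similarly sup of every tail = max of the period values = 9.15.
        limsup_n integral(f_n) = 9.15.
Step 4: Fatou's lemma: integral(liminf_n f_n) <= liminf_n integral(f_n) = 7.45.
        So the integral of the pointwise liminf is at most 7.45.


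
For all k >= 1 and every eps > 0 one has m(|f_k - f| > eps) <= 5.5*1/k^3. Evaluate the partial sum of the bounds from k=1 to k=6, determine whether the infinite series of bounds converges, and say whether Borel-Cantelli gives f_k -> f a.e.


Step 1: List the terms 5.5*1/k^3 for k = 1 to 6:
  k=1: 5.5
  k=2: 0.6875
  k=3: 0.203704
  k=4: 0.085938
  k=5: 0.044
  k=6: 0.025463
Step 2: Partial sum = 5.5 + 0.6875 + 0.203704 + 0.085938 + 0.044 + 0.025463
     = 6.546604
Step 3: The full series sum_(k>=1) 5.5*1/k^3 converges (p-series with p = 3 > 1; a constant multiple of a convergent series converges).
Step 4: Fix eps > 0. Since sum_k m(|f_k - f| > eps) < infinity, the Borel-Cantelli lemma gives
        m(limsup_k {|f_k - f| > eps}) = 0, i.e. for a.e. x, |f_k(x) - f(x)| <= eps for all large k.
        Applying this with eps = 1/j for j = 1, 2, ... and intersecting the countably many full-measure sets,
        for a.e. x we get limsup_k |f_k(x) - f(x)| <= 1/j for every j, hence f_k -> f almost everywhere.
Conclusion: series converges; Borel-Cantelli yields f_k -> f a.e.


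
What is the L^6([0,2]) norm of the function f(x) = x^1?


Step 1: ||f||_6 = (integral_0^2 |x^1|^6 dx)^(1/6)
     = (integral_0^2 x^6 dx)^(1/6)
Step 2: integral_0^2 x^6 dx = [x^7/(7)] from 0 to 2 = 2^7/7
     = 128/7 = 18.285714
Step 3: ||f||_6 = (18.285714)^(1/6) = 1.623125


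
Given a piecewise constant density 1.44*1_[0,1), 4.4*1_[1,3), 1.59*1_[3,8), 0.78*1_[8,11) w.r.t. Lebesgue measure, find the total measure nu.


Integrate each piece of the Radon-Nikodym derivative:
Step 1: integral_0^1 1.44 dx = 1.44*(1-0) = 1.44*1 = 1.44
Step 2: integral_1^3 4.4 dx = 4.4*(3-1) = 4.4*2 = 8.8
Step 3: integral_3^8 1.59 dx = 1.59*(8-3) = 1.59*5 = 7.95
Step 4: integral_8^11 0.78 dx = 0.78*(11-8) = 0.78*3 = 2.34
Total: 1.44 + 8.8 + 7.95 + 2.34 = 20.53


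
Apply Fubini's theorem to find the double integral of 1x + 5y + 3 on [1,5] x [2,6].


By Fubini, integrate in x first, then y.
Step 1: Fix y, integrate over x in [1,5]:
  integral(1x + 5y + 3, x=1..5)
  = 1*(5^2 - 1^2)/2 + (5y + 3)*(5 - 1)
  = 12 + (5y + 3)*4
  = 12 + 20y + 12
  = 24 + 20y
Step 2: Integrate over y in [2,6]:
  integral(24 + 20y, y=2..6)
  = 24*4 + 20*(6^2 - 2^2)/2
  = 96 + 320
  = 416


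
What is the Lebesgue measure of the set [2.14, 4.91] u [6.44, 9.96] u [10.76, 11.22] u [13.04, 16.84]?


For pairwise disjoint intervals, m(union) = sum of lengths.
= (4.91 - 2.14) + (9.96 - 6.44) + (11.22 - 10.76) + (16.84 - 13.04)
= 2.77 + 3.52 + 0.46 + 3.8
= 10.55


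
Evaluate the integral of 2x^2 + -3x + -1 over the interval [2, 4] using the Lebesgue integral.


The Lebesgue integral of a Riemann-integrable function agrees with the Riemann integral.
Antiderivative F(x) = (2/3)x^3 + (-3/2)x^2 + -1x
F(4) = (2/3)*4^3 + (-3/2)*4^2 + -1*4
     = (2/3)*64 + (-3/2)*16 + -1*4
     = 42.666667 + -24 + -4
     = 14.666667
F(2) = -2.666667
Integral = F(4) - F(2) = 14.666667 - -2.666667 = 17.333333
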